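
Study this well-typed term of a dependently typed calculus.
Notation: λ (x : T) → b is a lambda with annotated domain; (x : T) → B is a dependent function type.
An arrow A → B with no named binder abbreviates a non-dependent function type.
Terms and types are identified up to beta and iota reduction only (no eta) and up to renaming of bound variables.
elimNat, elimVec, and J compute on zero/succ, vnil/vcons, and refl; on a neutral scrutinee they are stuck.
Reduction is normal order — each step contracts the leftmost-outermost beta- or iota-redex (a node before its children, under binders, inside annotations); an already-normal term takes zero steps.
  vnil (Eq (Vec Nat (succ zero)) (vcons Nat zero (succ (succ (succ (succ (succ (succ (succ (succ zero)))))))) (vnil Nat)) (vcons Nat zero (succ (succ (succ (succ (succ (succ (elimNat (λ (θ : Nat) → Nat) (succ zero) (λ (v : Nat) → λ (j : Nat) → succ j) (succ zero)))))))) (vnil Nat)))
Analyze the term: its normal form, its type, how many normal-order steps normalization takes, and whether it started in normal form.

resulting normal form:
  vnil (Eq (Vec Nat (succ zero)) (vcons Nat zero (succ (succ (succ (succ (succ (succ (succ (succ zero)))))))) (vnil Nat)) (vcons Nat zero (succ (succ (succ (succ (succ (succ (succ (succ zero)))))))) (vnil Nat)))
type:
  Vec (Eq (Vec Nat (succ zero)) (vcons Nat zero (succ (succ (succ (succ (succ (succ (succ (succ zero)))))))) (vnil Nat)) (vcons Nat zero (succ (succ (succ (succ (succ (succ (succ (succ zero)))))))) (vnil Nat))) zero
steps to reach normal form (normal order): 4
already normal: no
first contracted redex: an elimNat iota-redex


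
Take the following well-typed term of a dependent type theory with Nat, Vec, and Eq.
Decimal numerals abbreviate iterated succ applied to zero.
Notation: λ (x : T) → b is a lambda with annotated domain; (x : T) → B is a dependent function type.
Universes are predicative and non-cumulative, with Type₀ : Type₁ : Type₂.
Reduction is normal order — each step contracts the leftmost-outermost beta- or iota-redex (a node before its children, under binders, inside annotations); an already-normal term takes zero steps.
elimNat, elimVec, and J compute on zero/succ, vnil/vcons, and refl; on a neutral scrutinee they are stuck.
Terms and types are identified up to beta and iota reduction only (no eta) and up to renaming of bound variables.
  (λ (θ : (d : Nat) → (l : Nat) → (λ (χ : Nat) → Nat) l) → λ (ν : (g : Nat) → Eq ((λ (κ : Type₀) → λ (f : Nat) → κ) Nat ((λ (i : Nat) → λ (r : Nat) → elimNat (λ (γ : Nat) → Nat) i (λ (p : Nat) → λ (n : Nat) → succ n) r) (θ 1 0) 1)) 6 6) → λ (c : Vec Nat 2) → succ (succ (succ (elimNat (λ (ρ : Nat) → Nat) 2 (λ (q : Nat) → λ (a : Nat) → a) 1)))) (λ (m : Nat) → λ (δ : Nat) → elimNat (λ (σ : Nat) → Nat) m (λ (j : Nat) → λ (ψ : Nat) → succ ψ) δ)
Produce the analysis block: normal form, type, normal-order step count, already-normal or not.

normal form:
  λ (θ : (d : Nat) → Eq Nat 6 6) → λ (l : Vec Nat 2) → 5
type:
  (θ : (d : Nat) → Eq Nat 6 6) → (l : Vec Nat 2) → Nat
steps to reach normal form (normal order): 7
already normal: no
first contracted redex: a beta-redex


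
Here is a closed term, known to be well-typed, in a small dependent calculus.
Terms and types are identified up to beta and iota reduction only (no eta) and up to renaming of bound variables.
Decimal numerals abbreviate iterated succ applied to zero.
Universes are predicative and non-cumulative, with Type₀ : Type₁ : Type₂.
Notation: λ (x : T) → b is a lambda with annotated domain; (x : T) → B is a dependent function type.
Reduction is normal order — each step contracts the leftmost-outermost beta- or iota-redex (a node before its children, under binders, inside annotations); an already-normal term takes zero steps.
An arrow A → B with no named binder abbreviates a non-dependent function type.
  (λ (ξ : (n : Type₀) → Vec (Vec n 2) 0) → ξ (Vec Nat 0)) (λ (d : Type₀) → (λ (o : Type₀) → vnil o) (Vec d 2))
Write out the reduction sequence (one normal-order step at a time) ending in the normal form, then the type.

reduction (normal order):
  (λ (ξ : (n : Type₀) → Vec (Vec n 2) 0) → ξ (Vec Nat 0)) (λ (d : Type₀) → (λ (o : Type₀) → vnil o) (Vec d 2))
  ~> (λ (ξ : Type₀) → (λ (n : Type₀) → vnil n) (Vec ξ 2)) (Vec Nat 0)
  ~> (λ (ξ : Type₀) → vnil ξ) (Vec (Vec Nat 0) 2)
  ~> vnil (Vec (Vec Nat 0) 2)
the term's type:
  Vec (Vec (Vec Nat 0) 2) 0


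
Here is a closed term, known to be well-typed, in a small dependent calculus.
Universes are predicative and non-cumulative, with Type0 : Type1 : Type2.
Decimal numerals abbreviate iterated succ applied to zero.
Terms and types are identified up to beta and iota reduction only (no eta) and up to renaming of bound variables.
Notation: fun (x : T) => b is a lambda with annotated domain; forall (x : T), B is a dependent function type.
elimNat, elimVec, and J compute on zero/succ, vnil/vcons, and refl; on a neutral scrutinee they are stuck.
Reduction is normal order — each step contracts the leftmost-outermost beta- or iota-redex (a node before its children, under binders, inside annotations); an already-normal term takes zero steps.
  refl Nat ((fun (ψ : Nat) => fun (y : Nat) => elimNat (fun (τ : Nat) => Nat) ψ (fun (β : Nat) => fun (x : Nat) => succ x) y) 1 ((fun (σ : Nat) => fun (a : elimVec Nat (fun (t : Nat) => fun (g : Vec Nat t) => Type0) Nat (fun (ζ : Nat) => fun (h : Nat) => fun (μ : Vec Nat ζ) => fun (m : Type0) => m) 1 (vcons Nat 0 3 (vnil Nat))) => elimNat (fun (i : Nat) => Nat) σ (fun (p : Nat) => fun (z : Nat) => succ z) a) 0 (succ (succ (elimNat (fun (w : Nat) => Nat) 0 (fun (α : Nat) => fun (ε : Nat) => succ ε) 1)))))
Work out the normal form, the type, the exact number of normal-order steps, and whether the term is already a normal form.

reduced normal form:
  refl Nat 4
type:
  Eq Nat 4 4
steps to reach normal form (normal order): 28
started in normal form: no
first contracted redex: a beta-redex


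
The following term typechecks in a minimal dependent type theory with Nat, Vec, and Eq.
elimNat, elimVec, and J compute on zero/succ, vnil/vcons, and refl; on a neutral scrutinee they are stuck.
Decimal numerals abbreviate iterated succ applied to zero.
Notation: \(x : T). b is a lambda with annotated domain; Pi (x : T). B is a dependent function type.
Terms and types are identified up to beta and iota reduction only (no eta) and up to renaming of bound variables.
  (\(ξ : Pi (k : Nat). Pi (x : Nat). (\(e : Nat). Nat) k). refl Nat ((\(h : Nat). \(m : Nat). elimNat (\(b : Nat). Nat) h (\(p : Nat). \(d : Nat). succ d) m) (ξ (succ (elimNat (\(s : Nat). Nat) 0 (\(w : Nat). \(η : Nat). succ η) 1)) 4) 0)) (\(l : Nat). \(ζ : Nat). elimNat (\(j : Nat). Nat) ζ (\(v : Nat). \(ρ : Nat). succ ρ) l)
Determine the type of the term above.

inferred type:
  Eq Nat 6 6


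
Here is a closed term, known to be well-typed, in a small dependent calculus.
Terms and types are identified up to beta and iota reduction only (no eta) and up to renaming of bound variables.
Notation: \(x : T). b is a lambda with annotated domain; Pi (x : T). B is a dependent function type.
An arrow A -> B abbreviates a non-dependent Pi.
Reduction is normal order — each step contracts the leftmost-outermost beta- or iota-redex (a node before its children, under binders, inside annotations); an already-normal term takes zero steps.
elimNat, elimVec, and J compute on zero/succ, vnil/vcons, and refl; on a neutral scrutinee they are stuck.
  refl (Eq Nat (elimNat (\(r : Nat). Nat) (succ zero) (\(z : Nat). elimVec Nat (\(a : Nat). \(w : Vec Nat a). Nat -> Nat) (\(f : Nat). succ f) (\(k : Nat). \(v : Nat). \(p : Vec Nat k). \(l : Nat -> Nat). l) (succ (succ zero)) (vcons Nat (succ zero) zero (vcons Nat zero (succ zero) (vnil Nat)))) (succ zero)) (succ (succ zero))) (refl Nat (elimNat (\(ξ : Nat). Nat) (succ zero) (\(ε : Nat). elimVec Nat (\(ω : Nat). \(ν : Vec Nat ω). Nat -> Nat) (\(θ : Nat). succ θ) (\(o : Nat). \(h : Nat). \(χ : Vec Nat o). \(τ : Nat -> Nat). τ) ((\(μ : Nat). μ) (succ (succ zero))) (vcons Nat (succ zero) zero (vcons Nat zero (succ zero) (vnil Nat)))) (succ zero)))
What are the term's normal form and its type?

normal form:
  refl (Eq Nat (succ (succ zero)) (succ (succ zero))) (refl Nat (succ (succ zero)))
the term's type:
  Eq (Eq Nat (succ (succ zero)) (succ (succ zero))) (refl Nat (succ (succ zero))) (refl Nat (succ (succ zero)))


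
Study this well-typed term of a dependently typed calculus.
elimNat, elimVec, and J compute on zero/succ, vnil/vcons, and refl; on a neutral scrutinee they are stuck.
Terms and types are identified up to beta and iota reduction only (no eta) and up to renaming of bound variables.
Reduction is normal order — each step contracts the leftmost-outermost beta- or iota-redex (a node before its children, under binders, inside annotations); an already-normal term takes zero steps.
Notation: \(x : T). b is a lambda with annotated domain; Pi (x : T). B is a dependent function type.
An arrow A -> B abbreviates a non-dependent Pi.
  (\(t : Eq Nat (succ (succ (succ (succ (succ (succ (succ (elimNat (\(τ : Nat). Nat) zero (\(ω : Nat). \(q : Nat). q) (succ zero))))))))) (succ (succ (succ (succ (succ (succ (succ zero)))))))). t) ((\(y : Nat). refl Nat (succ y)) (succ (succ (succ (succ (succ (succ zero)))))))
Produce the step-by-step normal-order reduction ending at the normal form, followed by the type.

normal-order reduction:
  (\(t : Eq Nat (succ (succ (succ (succ (succ (succ (succ (elimNat (\(τ : Nat). Nat) zero (\(ω : Nat). \(q : Nat). q) (succ zero))))))))) (succ (succ (succ (succ (succ (succ (succ zero)))))))). t) ((\(y : Nat). refl Nat (succ y)) (succ (succ (succ (succ (succ (succ zero)))))))
  ~> (\(t : Nat). refl Nat (succ t)) (succ (succ (succ (succ (succ (succ zero))))))
  ~> refl Nat (succ (succ (succ (succ (succ (succ (succ zero)))))))
the term's type:
  Eq Nat (succ (succ (succ (succ (succ (succ (succ zero))))))) (succ (succ (succ (succ (succ (succ (succ zero)))))))


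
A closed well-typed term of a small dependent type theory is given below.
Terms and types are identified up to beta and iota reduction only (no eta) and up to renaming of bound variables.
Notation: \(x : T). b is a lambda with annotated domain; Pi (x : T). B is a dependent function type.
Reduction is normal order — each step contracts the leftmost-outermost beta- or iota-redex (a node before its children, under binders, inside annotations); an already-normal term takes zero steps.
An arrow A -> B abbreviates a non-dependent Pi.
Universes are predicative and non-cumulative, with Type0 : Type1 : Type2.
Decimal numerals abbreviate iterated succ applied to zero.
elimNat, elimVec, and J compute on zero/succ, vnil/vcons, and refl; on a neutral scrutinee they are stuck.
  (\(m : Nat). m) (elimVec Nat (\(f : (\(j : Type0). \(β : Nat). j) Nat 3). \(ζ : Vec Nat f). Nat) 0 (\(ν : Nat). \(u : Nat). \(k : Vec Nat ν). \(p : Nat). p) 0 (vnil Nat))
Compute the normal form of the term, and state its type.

normal form:
  0
inferred type:
  Nat


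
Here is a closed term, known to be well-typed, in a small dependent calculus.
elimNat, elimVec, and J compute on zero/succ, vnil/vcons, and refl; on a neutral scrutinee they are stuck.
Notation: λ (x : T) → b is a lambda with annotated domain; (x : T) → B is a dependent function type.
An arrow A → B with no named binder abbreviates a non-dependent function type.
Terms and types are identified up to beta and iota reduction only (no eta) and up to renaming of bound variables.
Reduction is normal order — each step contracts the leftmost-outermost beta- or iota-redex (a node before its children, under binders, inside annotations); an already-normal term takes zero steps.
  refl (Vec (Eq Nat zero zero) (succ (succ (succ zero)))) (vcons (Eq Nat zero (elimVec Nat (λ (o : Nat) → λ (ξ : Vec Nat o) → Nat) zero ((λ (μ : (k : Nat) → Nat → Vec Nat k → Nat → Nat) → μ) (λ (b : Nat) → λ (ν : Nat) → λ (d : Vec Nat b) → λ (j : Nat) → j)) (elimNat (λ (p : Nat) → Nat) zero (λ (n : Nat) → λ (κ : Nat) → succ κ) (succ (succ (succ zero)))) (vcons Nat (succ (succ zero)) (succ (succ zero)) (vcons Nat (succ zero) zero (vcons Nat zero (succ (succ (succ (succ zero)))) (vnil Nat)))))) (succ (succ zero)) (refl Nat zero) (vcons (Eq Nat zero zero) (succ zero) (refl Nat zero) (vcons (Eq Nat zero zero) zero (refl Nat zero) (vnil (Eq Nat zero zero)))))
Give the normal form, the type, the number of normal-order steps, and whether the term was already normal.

reduced normal form:
  refl (Vec (Eq Nat zero zero) (succ (succ (succ zero)))) (vcons (Eq Nat zero zero) (succ (succ zero)) (refl Nat zero) (vcons (Eq Nat zero zero) (succ zero) (refl Nat zero) (vcons (Eq Nat zero zero) zero (refl Nat zero) (vnil (Eq Nat zero zero)))))
inferred type:
  Eq (Vec (Eq Nat zero zero) (succ (succ (succ zero)))) (vcons (Eq Nat zero zero) (succ (succ zero)) (refl Nat zero) (vcons (Eq Nat zero zero) (succ zero) (refl Nat zero) (vcons (Eq Nat zero zero) zero (refl Nat zero) (vnil (Eq Nat zero zero))))) (vcons (Eq Nat zero zero) (succ (succ zero)) (refl Nat zero) (vcons (Eq Nat zero zero) (succ zero) (refl Nat zero) (vcons (Eq Nat zero zero) zero (refl Nat zero) (vnil (Eq Nat zero zero)))))
reduction steps (normal order): 19
started in normal form: no
first redex: an elimVec iota-redex


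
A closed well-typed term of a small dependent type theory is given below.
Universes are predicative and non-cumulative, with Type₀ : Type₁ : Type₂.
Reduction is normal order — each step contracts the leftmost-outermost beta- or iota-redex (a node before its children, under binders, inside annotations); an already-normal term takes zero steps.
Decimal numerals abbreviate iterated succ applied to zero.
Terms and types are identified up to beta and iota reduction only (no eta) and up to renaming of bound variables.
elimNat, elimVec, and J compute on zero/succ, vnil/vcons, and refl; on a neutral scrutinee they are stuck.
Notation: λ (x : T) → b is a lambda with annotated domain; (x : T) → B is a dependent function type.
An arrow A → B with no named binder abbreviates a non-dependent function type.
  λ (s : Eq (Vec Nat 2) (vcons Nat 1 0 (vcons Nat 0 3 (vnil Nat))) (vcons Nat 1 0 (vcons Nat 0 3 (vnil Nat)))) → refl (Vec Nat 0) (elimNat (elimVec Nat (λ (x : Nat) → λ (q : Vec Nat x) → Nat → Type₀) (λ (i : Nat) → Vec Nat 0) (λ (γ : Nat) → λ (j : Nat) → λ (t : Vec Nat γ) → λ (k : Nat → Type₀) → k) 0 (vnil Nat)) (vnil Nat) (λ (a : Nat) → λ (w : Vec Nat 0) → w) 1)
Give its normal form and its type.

resulting normal form:
  λ (s : Eq (Vec Nat 2) (vcons Nat 1 0 (vcons Nat 0 3 (vnil Nat))) (vcons Nat 1 0 (vcons Nat 0 3 (vnil Nat)))) → refl (Vec Nat 0) (vnil Nat)
type:
  Eq (Vec Nat 2) (vcons Nat 1 0 (vcons Nat 0 3 (vnil Nat))) (vcons Nat 1 0 (vcons Nat 0 3 (vnil Nat))) → Eq (Vec Nat 0) (vnil Nat) (vnil Nat)
observation: the first redex contracted is an elimNat iota-redex; the normal form is reached in 4 normal-order steps.


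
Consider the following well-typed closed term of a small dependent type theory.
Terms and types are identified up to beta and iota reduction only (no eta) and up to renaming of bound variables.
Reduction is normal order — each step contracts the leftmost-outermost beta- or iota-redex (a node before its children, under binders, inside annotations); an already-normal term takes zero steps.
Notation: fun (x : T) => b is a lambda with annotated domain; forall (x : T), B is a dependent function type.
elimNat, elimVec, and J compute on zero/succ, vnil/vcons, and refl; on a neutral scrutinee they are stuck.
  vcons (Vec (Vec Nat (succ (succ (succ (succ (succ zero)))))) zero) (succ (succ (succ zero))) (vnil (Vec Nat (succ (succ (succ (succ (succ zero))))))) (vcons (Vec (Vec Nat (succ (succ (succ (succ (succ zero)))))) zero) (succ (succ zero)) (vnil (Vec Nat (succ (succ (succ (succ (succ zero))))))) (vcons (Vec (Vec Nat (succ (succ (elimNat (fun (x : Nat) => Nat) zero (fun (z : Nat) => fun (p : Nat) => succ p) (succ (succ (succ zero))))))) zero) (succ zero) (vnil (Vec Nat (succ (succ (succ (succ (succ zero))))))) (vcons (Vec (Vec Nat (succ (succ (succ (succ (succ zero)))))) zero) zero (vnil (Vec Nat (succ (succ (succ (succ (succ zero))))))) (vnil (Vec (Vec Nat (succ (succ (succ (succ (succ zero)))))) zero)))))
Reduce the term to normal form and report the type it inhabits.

reduced normal form:
  vcons (Vec (Vec Nat (succ (succ (succ (succ (succ zero)))))) zero) (succ (succ (succ zero))) (vnil (Vec Nat (succ (succ (succ (succ (succ zero))))))) (vcons (Vec (Vec Nat (succ (succ (succ (succ (succ zero)))))) zero) (succ (succ zero)) (vnil (Vec Nat (succ (succ (succ (succ (succ zero))))))) (vcons (Vec (Vec Nat (succ (succ (succ (succ (succ zero)))))) zero) (succ zero) (vnil (Vec Nat (succ (succ (succ (succ (succ zero))))))) (vcons (Vec (Vec Nat (succ (succ (succ (succ (succ zero)))))) zero) zero (vnil (Vec Nat (succ (succ (succ (succ (succ zero))))))) (vnil (Vec (Vec Nat (succ (succ (succ (succ (succ zero)))))) zero)))))
type:
  Vec (Vec (Vec Nat (succ (succ (succ (succ (succ zero)))))) zero) (succ (succ (succ (succ zero))))


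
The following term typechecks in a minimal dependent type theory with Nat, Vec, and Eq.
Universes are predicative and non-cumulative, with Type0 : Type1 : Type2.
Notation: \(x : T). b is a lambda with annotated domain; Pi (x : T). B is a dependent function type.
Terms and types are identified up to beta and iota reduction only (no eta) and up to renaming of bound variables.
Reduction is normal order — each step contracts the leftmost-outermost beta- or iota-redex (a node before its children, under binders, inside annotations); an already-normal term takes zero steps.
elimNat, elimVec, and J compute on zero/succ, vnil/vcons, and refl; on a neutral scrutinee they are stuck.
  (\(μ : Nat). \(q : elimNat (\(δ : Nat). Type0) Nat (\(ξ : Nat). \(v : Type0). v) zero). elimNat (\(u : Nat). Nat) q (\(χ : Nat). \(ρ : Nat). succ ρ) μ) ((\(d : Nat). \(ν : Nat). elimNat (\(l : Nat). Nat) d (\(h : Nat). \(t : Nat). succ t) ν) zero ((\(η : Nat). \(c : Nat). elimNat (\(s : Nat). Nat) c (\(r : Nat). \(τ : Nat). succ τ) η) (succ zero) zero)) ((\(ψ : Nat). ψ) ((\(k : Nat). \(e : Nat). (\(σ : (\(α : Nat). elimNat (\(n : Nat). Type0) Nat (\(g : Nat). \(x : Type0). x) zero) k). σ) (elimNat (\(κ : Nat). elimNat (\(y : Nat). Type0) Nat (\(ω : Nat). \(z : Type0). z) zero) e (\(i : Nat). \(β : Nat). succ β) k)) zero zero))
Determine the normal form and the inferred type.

resulting normal form:
  succ zero
type:
  Nat
observation: normalization takes exactly 23 steps under the normal-order strategy.


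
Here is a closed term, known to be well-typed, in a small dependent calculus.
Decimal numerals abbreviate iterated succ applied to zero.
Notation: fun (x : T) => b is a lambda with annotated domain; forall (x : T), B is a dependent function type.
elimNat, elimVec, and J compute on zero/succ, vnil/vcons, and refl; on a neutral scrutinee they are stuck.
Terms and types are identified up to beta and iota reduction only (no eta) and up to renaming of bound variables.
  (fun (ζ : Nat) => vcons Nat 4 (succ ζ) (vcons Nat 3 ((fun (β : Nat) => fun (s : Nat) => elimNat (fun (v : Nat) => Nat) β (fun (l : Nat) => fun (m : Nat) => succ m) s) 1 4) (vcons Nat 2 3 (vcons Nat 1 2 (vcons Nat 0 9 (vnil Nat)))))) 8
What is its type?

type:
  Vec Nat 5


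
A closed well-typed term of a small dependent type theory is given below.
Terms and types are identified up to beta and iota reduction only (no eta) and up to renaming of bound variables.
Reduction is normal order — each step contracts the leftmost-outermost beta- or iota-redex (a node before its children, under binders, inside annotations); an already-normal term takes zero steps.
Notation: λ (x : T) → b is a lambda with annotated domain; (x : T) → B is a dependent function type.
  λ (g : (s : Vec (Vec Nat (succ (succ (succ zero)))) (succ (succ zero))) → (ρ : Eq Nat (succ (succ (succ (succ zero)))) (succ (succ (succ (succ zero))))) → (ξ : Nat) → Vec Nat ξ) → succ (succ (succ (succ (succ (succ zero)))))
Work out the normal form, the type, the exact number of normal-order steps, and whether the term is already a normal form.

reduced normal form:
  λ (g : (s : Vec (Vec Nat (succ (succ (succ zero)))) (succ (succ zero))) → (ρ : Eq Nat (succ (succ (succ (succ zero)))) (succ (succ (succ (succ zero))))) → (ξ : Nat) → Vec Nat ξ) → succ (succ (succ (succ (succ (succ zero)))))
the term's type:
  (g : (s : Vec (Vec Nat (succ (succ (succ zero)))) (succ (succ zero))) → (ρ : Eq Nat (succ (succ (succ (succ zero)))) (succ (succ (succ (succ zero))))) → (ξ : Nat) → Vec Nat ξ) → Nat
steps to reach normal form (normal order): 0
term was already normal: yes


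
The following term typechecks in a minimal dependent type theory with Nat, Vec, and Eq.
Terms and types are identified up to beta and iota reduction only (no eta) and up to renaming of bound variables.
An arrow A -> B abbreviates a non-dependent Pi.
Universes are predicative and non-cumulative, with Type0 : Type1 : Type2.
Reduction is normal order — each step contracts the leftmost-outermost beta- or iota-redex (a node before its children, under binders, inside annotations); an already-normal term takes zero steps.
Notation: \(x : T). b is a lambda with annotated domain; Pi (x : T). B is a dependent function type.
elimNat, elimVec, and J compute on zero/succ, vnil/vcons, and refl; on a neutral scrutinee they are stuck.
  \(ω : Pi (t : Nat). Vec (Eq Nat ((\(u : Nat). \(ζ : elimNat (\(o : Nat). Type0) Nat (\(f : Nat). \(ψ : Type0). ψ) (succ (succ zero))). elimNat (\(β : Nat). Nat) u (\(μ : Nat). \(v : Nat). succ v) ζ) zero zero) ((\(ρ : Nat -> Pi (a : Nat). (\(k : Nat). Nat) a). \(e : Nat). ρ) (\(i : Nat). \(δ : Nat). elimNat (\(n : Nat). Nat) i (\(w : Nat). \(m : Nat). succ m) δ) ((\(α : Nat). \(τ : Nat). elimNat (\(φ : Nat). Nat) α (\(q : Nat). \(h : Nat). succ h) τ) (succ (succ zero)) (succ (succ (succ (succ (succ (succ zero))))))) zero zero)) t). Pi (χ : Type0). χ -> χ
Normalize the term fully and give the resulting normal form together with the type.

reduced normal form:
  \(ω : Pi (t : Nat). Vec (Eq Nat zero zero) t). Pi (u : Type0). u -> u
type:
  (Pi (ω : Nat). Vec (Eq Nat zero zero) ω) -> Type1


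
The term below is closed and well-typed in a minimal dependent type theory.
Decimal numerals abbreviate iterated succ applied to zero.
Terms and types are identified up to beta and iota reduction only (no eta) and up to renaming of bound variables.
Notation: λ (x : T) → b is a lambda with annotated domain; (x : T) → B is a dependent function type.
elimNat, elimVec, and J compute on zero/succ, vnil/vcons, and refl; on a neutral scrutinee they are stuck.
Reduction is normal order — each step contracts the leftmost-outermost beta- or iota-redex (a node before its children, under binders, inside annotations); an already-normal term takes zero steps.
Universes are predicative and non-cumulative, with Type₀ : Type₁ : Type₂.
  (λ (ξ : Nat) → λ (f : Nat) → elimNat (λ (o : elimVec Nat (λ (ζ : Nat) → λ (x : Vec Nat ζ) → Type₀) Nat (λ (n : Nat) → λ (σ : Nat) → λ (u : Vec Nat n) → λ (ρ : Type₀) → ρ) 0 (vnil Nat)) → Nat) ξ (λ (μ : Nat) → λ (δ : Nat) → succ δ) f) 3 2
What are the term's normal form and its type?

normal form:
  5
the term's type:
  Nat
observation: the leftmost-outermost redex is a beta-redex, and normalization takes 9 steps.


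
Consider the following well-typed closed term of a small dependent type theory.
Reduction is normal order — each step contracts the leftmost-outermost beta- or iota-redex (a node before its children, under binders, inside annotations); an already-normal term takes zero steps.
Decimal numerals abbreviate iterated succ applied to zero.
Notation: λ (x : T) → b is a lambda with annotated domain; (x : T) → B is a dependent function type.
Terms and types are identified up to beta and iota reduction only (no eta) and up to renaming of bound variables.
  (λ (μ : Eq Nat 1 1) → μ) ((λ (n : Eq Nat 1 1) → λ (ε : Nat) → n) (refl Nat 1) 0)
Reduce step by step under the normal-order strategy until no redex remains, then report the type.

normal-order reduction:
  (λ (μ : Eq Nat 1 1) → μ) ((λ (n : Eq Nat 1 1) → λ (ε : Nat) → n) (refl Nat 1) 0)
  ~> (λ (μ : Eq Nat 1 1) → λ (n : Nat) → μ) (refl Nat 1) 0
  ~> (λ (μ : Nat) → refl Nat 1) 0
  ~> refl Nat 1
the term's type:
  Eq Nat 1 1


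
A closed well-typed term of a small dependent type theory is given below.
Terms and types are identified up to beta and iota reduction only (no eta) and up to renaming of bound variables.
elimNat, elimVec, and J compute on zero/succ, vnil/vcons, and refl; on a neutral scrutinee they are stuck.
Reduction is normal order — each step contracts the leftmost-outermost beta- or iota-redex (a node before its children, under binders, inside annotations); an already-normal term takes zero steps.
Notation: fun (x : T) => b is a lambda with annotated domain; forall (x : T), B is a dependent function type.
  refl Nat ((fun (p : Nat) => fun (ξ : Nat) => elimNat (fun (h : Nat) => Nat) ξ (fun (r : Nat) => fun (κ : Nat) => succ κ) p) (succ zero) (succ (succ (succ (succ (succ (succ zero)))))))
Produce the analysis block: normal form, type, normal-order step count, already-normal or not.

resulting normal form:
  refl Nat (succ (succ (succ (succ (succ (succ (succ zero)))))))
the term's type:
  Eq Nat (succ (succ (succ (succ (succ (succ (succ zero))))))) (succ (succ (succ (succ (succ (succ (succ zero)))))))
normal-order step count: 6
started in normal form: no
first redex: a beta-redex


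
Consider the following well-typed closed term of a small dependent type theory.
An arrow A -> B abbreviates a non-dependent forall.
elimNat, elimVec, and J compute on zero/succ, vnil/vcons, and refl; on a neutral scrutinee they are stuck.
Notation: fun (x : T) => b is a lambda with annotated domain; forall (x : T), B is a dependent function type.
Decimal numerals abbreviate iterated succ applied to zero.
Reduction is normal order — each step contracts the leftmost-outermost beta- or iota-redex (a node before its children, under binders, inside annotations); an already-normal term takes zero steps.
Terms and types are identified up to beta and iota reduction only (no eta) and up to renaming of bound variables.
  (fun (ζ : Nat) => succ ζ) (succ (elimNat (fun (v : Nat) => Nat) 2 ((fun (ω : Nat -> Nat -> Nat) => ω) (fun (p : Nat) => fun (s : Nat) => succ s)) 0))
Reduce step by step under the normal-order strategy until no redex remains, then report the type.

normal-order reduction sequence:
  (fun (ζ : Nat) => succ ζ) (succ (elimNat (fun (v : Nat) => Nat) 2 ((fun (ω : Nat -> Nat -> Nat) => ω) (fun (p : Nat) => fun (s : Nat) => succ s)) 0))
  ~> succ (succ (elimNat (fun (ζ : Nat) => Nat) 2 ((fun (v : Nat -> Nat -> Nat) => v) (fun (ω : Nat) => fun (p : Nat) => succ p)) 0))
  ~> 4
inferred type:
  Nat


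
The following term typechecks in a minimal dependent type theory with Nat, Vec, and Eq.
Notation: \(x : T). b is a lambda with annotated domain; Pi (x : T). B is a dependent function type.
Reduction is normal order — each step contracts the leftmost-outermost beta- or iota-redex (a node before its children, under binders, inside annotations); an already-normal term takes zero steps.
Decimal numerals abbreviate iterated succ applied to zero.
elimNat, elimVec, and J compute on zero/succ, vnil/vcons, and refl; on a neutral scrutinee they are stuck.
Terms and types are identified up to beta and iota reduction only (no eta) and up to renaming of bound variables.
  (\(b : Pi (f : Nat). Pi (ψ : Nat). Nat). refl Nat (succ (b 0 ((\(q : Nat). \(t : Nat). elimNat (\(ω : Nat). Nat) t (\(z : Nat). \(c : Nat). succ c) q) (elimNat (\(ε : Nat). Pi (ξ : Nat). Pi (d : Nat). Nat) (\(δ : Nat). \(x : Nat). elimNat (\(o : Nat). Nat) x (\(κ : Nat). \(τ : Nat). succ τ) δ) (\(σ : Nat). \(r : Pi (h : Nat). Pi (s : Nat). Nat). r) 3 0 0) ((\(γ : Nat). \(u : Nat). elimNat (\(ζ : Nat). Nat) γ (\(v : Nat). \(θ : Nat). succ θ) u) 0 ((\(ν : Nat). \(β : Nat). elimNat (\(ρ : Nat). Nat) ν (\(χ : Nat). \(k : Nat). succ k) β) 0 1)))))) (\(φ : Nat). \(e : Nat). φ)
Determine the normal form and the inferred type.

resulting normal form:
  refl Nat 1
inferred type:
  Eq Nat 1 1


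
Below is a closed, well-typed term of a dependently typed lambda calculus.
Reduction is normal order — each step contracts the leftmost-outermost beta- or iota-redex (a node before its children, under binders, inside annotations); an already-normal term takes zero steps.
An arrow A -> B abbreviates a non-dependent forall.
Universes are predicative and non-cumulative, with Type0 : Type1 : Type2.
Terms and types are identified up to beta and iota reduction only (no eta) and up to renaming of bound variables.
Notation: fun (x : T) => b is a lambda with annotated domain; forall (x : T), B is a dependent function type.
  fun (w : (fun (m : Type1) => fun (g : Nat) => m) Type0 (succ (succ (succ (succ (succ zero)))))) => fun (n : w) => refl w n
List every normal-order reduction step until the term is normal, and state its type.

normal-order reduction sequence:
  fun (w : (fun (m : Type1) => fun (g : Nat) => m) Type0 (succ (succ (succ (succ (succ zero)))))) => fun (n : w) => refl w n
  ~> fun (w : (fun (m : Nat) => Type0) (succ (succ (succ (succ (succ zero)))))) => fun (g : w) => refl w g
  ~> fun (w : Type0) => fun (m : w) => refl w m
inferred type:
  forall (w : Type0), forall (m : w), Eq w m m


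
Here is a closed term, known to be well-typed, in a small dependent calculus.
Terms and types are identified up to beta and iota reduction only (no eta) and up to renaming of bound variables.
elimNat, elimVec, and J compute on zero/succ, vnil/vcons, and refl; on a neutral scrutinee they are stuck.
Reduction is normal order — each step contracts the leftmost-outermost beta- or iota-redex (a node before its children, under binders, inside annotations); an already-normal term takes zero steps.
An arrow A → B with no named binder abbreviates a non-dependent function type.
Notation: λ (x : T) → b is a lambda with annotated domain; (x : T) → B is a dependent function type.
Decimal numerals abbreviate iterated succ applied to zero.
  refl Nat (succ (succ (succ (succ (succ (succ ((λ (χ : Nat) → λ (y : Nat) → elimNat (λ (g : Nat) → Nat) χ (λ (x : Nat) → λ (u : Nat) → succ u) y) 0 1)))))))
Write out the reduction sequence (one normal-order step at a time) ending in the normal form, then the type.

reduction (normal order):
  refl Nat (succ (succ (succ (succ (succ (succ ((λ (χ : Nat) → λ (y : Nat) → elimNat (λ (g : Nat) → Nat) χ (λ (x : Nat) → λ (u : Nat) → succ u) y) 0 1)))))))
  ~> refl Nat (succ (succ (succ (succ (succ (succ ((λ (χ : Nat) → elimNat (λ (y : Nat) → Nat) 0 (λ (g : Nat) → λ (x : Nat) → succ x) χ) 1)))))))
  ~> refl Nat (succ (succ (succ (succ (succ (succ (elimNat (λ (χ : Nat) → Nat) 0 (λ (y : Nat) → λ (g : Nat) → succ g) 1)))))))
  ~> refl Nat (succ (succ (succ (succ (succ (succ ((λ (χ : Nat) → λ (y : Nat) → succ y) 0 (elimNat (λ (g : Nat) → Nat) 0 (λ (x : Nat) → λ (u : Nat) → succ u) 0))))))))
  ~> refl Nat (succ (succ (succ (succ (succ (succ ((λ (χ : Nat) → succ χ) (elimNat (λ (y : Nat) → Nat) 0 (λ (g : Nat) → λ (x : Nat) → succ x) 0))))))))
  ~> refl Nat (succ (succ (succ (succ (succ (succ (succ (elimNat (λ (χ : Nat) → Nat) 0 (λ (y : Nat) → λ (g : Nat) → succ g) 0))))))))
  ~> refl Nat 7
inferred type:
  Eq Nat 7 7


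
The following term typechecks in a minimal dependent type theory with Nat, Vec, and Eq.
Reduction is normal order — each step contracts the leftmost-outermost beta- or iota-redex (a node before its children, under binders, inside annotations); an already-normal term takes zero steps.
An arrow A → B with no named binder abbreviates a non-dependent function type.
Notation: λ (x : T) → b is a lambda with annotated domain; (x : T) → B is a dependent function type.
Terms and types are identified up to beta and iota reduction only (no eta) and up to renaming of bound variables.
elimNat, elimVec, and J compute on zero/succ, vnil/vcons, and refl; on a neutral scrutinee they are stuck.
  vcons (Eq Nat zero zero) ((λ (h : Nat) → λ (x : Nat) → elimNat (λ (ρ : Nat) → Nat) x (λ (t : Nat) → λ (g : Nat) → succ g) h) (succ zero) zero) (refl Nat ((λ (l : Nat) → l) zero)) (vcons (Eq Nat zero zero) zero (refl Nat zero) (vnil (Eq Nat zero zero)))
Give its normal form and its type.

reduced normal form:
  vcons (Eq Nat zero zero) (succ zero) (refl Nat zero) (vcons (Eq Nat zero zero) zero (refl Nat zero) (vnil (Eq Nat zero zero)))
the term's type:
  Vec (Eq Nat zero zero) (succ (succ zero))


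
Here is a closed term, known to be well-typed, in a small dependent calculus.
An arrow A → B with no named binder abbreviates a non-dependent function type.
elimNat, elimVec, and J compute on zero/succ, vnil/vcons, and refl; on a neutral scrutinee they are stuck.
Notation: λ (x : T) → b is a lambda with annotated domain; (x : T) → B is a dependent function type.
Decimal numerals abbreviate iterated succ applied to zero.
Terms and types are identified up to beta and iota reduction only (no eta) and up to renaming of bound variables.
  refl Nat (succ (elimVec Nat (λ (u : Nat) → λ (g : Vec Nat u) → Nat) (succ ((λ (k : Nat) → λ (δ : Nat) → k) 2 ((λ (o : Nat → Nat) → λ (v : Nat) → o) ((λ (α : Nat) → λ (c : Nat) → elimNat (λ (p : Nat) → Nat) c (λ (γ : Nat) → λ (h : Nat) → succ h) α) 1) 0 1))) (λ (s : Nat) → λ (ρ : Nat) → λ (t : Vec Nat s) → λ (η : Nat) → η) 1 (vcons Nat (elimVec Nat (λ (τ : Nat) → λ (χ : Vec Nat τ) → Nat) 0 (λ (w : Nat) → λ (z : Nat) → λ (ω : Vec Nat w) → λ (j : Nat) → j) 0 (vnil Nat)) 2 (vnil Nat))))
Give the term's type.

inferred type:
  Eq Nat 4 4


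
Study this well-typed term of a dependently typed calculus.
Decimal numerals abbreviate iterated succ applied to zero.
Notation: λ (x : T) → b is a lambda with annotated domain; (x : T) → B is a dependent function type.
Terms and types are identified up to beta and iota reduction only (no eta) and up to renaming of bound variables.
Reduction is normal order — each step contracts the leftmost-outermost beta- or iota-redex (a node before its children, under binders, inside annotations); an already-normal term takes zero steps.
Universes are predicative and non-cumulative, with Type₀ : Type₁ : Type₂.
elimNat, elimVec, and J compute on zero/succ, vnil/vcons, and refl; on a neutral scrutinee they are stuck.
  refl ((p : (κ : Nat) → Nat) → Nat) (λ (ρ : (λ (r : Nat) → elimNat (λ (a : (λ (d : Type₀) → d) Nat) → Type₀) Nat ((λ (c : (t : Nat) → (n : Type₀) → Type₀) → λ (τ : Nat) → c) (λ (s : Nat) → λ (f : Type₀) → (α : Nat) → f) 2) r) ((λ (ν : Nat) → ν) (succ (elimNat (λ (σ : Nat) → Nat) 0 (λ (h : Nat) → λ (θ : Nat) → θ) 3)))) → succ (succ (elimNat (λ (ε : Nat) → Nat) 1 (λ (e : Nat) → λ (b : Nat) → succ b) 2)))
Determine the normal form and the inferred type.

normal form:
  refl ((p : (κ : Nat) → Nat) → Nat) (λ (ρ : (r : Nat) → Nat) → 5)
type:
  Eq ((p : (κ : Nat) → Nat) → Nat) (λ (ρ : (r : Nat) → Nat) → 5) (λ (a : (d : Nat) → Nat) → 5)


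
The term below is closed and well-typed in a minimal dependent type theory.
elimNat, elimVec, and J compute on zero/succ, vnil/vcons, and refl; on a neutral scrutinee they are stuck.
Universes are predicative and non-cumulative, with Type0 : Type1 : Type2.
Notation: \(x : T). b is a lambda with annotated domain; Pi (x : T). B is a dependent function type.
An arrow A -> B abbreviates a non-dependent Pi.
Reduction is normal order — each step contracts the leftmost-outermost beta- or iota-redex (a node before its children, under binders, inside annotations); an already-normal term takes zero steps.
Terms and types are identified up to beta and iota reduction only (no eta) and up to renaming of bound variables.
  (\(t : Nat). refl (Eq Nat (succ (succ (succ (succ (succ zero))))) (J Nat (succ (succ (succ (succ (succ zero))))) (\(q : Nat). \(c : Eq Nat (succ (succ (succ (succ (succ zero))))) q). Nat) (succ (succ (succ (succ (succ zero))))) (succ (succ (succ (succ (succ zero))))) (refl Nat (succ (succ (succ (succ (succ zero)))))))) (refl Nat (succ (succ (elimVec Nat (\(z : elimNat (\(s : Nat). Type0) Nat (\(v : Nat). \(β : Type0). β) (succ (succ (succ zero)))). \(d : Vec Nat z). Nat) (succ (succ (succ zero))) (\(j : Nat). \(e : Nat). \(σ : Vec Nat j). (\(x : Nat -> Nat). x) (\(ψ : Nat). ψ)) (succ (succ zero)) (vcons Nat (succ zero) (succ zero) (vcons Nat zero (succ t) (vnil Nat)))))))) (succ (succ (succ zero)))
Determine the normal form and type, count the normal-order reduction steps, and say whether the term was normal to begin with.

resulting normal form:
  refl (Eq Nat (succ (succ (succ (succ (succ zero))))) (succ (succ (succ (succ (succ zero)))))) (refl Nat (succ (succ (succ (succ (succ zero))))))
type:
  Eq (Eq Nat (succ (succ (succ (succ (succ zero))))) (succ (succ (succ (succ (succ zero)))))) (refl Nat (succ (succ (succ (succ (succ zero)))))) (refl Nat (succ (succ (succ (succ (succ zero))))))
normal-order step count: 15
already normal: no
first contracted redex: a beta-redex


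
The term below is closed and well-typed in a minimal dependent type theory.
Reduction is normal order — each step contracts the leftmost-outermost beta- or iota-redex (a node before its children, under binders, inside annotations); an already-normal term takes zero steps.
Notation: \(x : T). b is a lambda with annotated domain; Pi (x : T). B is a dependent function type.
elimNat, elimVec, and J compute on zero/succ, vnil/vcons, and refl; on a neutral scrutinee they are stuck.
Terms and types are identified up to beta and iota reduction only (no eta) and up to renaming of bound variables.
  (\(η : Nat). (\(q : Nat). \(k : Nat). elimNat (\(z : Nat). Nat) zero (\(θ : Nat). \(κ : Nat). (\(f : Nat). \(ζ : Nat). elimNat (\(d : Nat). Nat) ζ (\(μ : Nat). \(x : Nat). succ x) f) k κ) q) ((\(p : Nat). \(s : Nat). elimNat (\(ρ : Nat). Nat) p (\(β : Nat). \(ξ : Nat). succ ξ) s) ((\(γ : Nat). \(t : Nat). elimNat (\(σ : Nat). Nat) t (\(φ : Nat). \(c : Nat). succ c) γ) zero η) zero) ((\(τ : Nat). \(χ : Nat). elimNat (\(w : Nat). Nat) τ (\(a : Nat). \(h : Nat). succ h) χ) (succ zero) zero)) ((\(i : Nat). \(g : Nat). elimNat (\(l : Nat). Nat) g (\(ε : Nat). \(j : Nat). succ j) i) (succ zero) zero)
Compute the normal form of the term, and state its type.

normal form:
  succ zero
inferred type:
  Nat
observation: the first redex contracted is a beta-redex; the normal form is reached in 28 normal-order steps.


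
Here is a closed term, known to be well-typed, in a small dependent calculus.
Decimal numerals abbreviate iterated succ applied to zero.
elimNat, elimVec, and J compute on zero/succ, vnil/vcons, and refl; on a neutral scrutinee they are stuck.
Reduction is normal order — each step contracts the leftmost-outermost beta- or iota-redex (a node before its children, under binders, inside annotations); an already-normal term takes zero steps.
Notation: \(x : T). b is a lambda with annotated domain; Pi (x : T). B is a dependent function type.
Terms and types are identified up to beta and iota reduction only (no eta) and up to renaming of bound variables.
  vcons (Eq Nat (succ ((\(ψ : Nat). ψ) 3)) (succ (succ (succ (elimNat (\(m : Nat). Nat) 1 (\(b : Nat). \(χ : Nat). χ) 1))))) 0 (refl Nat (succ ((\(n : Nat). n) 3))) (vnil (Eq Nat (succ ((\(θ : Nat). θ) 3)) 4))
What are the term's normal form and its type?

reduced normal form:
  vcons (Eq Nat 4 4) 0 (refl Nat 4) (vnil (Eq Nat 4 4))
type:
  Vec (Eq Nat 4 4) 1


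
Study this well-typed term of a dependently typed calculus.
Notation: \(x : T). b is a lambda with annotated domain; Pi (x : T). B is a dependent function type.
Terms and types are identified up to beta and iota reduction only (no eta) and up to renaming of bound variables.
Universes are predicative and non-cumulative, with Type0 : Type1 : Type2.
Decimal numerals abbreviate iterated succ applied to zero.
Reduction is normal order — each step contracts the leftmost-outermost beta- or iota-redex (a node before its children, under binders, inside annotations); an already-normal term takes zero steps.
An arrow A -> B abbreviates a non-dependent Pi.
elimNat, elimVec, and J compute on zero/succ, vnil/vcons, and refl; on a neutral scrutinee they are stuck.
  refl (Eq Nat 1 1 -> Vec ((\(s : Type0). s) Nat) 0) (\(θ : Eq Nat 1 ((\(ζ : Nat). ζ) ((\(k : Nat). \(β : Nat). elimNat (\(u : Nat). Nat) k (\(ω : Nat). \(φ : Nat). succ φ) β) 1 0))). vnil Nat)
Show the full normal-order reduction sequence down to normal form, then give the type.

normal-order reduction sequence:
  refl (Eq Nat 1 1 -> Vec ((\(s : Type0). s) Nat) 0) (\(θ : Eq Nat 1 ((\(ζ : Nat). ζ) ((\(k : Nat). \(β : Nat). elimNat (\(u : Nat). Nat) k (\(ω : Nat). \(φ : Nat). succ φ) β) 1 0))). vnil Nat)
  ~> refl (Eq Nat 1 1 -> Vec Nat 0) (\(s : Eq Nat 1 ((\(θ : Nat). θ) ((\(ζ : Nat). \(k : Nat). elimNat (\(β : Nat). Nat) ζ (\(u : Nat). \(ω : Nat). succ ω) k) 1 0))). vnil Nat)
  ~> refl (Eq Nat 1 1 -> Vec Nat 0) (\(s : Eq Nat 1 ((\(θ : Nat). \(ζ : Nat). elimNat (\(k : Nat). Nat) θ (\(β : Nat). \(u : Nat). succ u) ζ) 1 0)). vnil Nat)
  ~> refl (Eq Nat 1 1 -> Vec Nat 0) (\(s : Eq Nat 1 ((\(θ : Nat). elimNat (\(ζ : Nat). Nat) 1 (\(k : Nat). \(β : Nat). succ β) θ) 0)). vnil Nat)
  ~> refl (Eq Nat 1 1 -> Vec Nat 0) (\(s : Eq Nat 1 (elimNat (\(θ : Nat). Nat) 1 (\(ζ : Nat). \(k : Nat). succ k) 0)). vnil Nat)
  ~> refl (Eq Nat 1 1 -> Vec Nat 0) (\(s : Eq Nat 1 1). vnil Nat)
type:
  Eq (Eq Nat 1 1 -> Vec Nat 0) (\(s : Eq Nat 1 1). vnil Nat) (\(θ : Eq Nat 1 1). vnil Nat)
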